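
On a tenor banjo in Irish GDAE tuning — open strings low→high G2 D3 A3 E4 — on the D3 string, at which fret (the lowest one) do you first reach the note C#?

11

From D3, count semitones up the chromatic scale until reaching C#: D–D#–E–F–…–B–C–C# — 11 steps.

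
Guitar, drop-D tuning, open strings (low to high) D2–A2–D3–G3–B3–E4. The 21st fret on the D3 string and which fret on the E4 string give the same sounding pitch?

7

D3 at fret 21 is D3 + 21 semitones = B4.
The open E4 string is 14 semitones above the open D3, so the same pitch on the E4 string lies at fret 21 − 14 = 7.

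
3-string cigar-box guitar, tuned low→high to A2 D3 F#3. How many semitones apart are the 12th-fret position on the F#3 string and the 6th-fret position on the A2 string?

F#3 at fret 12 → F#4 (MIDI 66); A2 at fret 6 → D#3 (MIDI 51).
66 − 51 = 15, so the two pitches are 15 semitones apart, with F#4 the higher.

15 semitones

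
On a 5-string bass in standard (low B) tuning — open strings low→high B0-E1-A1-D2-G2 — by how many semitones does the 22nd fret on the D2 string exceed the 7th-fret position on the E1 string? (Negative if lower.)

D2 at fret 22 → C4 (MIDI 60); E1 at fret 7 → B1 (MIDI 35).
60 − 35 = 25, so the two pitches are 25 semitones apart.

25 semitones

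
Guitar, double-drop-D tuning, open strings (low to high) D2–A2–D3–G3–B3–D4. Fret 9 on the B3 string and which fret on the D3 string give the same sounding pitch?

Fret 9 on B3 is MIDI 59 + 9 = 68 (G#4). On the D3 string (open MIDI 50), that pitch is 68 − 50 = fret 18.

18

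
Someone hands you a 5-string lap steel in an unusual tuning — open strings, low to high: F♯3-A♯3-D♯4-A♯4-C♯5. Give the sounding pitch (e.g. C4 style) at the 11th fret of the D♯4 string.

D♯4 is MIDI 63. Adding 11 gives 74, which is D5.

D5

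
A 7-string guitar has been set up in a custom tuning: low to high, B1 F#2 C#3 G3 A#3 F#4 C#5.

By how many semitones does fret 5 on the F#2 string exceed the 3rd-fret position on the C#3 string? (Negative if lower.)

F#2 at fret 5 → B2 (MIDI 47); C#3 at fret 3 → E3 (MIDI 52).
47 − 52 = -5, so the two pitches are 5 semitones apart.

-5 semitones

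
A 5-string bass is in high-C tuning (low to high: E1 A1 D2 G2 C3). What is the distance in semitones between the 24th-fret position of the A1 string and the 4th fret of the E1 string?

25 semitones

A1 at fret 24 → A3 (MIDI 57); E1 at fret 4 → G#1 (MIDI 32).
57 − 32 = 25, so the two pitches are 25 semitones apart, with A3 the higher.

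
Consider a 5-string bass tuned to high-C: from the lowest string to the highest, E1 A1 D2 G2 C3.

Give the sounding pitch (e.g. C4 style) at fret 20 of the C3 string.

C3 is MIDI 48. Adding 20 gives 68, which is G#4.

G#4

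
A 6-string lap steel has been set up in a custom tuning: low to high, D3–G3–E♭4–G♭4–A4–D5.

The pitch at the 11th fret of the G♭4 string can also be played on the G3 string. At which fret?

22

Fret 11 on G♭4 is MIDI 66 + 11 = 77 (F5). On the G3 string (open MIDI 55), that pitch is 77 − 55 = fret 22.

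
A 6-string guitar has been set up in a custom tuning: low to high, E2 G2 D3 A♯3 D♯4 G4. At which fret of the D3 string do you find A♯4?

20

A♯4 is 20 semitones above the open D3 (D–D#–E–F–…–G#–A–A#), so it sits at fret 20.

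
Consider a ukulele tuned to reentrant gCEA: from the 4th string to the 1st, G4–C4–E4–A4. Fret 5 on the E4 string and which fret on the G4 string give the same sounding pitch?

2

Fret 5 on E4 is MIDI 64 + 5 = 69 (A4). On the G4 string (open MIDI 67), that pitch is 69 − 67 = fret 2.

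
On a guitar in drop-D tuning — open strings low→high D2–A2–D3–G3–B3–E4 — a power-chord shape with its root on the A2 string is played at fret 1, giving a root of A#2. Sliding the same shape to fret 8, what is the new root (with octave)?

Moving from fret 1 to fret 8 shifts the root by 7 semitones.
A#2 up 7 semitones is F3.

F3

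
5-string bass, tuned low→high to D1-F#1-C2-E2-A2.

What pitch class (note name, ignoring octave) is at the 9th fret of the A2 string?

A2 is MIDI 45. Adding 9 gives 54; 54 mod 12 = 6, i.e. F#.

F#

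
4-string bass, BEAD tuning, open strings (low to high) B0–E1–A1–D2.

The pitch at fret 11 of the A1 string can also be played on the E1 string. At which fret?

16

A1 at fret 11 is A1 + 11 semitones = G#2.
The open E1 string is 5 semitones below the open A1, so the same pitch on the E1 string lies at fret 11 + 5 = 16.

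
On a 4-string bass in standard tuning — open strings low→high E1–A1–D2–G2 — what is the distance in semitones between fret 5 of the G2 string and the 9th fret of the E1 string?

11 semitones

G2 at fret 5 → C3 (MIDI 48); E1 at fret 9 → C#2 (MIDI 37).
48 − 37 = 11, so the two pitches are 11 semitones apart, with C3 the higher.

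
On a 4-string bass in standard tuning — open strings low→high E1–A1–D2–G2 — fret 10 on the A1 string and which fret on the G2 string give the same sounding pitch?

0

Fret 10 on A1 is MIDI 33 + 10 = 43 (G2). On the G2 string (open MIDI 43), that pitch is 43 − 43 = fret 0.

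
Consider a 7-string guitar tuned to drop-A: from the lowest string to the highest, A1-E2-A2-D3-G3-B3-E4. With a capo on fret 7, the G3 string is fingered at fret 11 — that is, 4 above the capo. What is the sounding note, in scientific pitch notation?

The capo raises the open G3 by 7 semitones to D4; fretting 4 more gives G3 + 7 + 4 = G3 + 11 semitones = F#4.

F#4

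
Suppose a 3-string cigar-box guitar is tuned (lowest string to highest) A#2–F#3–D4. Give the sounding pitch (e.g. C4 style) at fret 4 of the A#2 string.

D3

The open A#2 string plus 4 semitones: A#–B–C–C#–D.
The walk passes from B into C once, so the octave number goes from 2 to 3.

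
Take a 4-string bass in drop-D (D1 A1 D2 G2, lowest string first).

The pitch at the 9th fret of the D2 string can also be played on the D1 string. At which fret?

21

D2 at fret 9 is D2 + 9 semitones = B2.
The open D1 string is 12 semitones below the open D2, so the same pitch on the D1 string lies at fret 9 + 12 = 21.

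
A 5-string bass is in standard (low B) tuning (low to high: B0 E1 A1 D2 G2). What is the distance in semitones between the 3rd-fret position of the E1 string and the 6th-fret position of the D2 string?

E1 at fret 3 → G1 (MIDI 31); D2 at fret 6 → G#2 (MIDI 44).
31 − 44 = -13, so the two pitches are 13 semitones apart, with G#2 the higher.

13 semitones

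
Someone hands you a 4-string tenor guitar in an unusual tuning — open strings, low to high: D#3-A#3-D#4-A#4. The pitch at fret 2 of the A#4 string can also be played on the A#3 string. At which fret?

A#4 at fret 2 is A#4 + 2 semitones = C5.
The open A#3 string is 12 semitones below the open A#4, so the same pitch on the A#3 string lies at fret 2 + 12 = 14.

14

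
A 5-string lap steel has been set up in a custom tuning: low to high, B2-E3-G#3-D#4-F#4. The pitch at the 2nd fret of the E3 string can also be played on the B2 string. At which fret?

7

Fret 2 on E3 is MIDI 52 + 2 = 54 (F#3). On the B2 string (open MIDI 47), that pitch is 54 − 47 = fret 7.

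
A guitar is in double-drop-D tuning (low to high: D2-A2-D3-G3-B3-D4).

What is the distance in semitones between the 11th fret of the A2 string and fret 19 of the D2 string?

1 semitone

A2 at fret 11 → G♯3 (MIDI 56); D2 at fret 19 → A3 (MIDI 57).
56 − 57 = -1, so the two pitches are 1 semitone apart, with A3 the higher.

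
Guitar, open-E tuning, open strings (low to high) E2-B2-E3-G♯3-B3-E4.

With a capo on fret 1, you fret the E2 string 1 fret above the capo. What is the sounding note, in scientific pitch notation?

The capo raises the open E2 by 1 semitone to F2; fretting 1 more gives E2 + 1 + 1 = E2 + 2 semitones = F♯2.
(Also written G♭.)

F♯2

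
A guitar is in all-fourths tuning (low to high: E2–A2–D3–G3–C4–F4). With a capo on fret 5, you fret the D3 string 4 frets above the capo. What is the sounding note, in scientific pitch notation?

The capo raises the open D3 by 5 semitones to G3; fretting 4 more gives D3 + 5 + 4 = D3 + 9 semitones = B3.

B3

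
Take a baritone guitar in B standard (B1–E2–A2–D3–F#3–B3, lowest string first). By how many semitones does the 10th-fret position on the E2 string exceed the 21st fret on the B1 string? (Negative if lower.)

-6 semitones

E2 at fret 10 → D3 (MIDI 50); B1 at fret 21 → G#3 (MIDI 56).
50 − 56 = -6, so the two pitches are 6 semitones apart.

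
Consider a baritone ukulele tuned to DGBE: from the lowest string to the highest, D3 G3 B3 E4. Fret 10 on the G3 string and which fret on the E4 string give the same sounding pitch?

G3 at fret 10 is G3 + 10 semitones = F4.
The open E4 string is 9 semitones above the open G3, so the same pitch on the E4 string lies at fret 10 − 9 = 1.

1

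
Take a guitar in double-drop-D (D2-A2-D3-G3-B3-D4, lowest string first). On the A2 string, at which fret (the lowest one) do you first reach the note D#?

6

From A2, count semitones up the chromatic scale until reaching D#: A–A#–B–C–C#–D–D# — 6 steps.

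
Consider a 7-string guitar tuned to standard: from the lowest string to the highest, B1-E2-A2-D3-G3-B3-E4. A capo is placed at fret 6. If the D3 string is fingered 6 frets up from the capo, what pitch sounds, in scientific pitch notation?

D4

The capo raises the open D3 by 6 semitones to G#3; fretting 6 more gives D3 + 6 + 6 = D3 + 12 semitones = D4.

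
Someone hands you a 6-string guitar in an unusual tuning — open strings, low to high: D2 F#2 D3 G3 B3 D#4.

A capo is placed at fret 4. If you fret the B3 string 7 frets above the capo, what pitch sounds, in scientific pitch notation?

A#4

The capo raises the open B3 by 4 semitones to D#4; fretting 7 more gives B3 + 4 + 7 = B3 + 11 semitones = A#4.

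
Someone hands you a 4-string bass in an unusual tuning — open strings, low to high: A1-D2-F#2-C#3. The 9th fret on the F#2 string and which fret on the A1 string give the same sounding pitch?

18

Fret 9 on F#2 is MIDI 42 + 9 = 51 (D#3). On the A1 string (open MIDI 33), that pitch is 51 − 33 = fret 18.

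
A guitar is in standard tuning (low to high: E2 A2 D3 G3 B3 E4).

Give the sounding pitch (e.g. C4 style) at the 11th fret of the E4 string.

D♯5

Each fret is one semitone, so E4 + 11 = D♯5.
(Equivalently spelled E♭5.)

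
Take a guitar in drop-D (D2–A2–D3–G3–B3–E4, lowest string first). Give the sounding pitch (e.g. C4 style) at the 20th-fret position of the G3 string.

G3 is MIDI 55. Adding 20 gives 75, which is D♯5.
(Equivalently spelled E♭5.)

D♯5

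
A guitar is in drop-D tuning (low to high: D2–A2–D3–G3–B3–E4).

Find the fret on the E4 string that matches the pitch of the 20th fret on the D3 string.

Fret 20 on D3 is MIDI 50 + 20 = 70 (A#4). On the E4 string (open MIDI 64), that pitch is 70 − 64 = fret 6.

6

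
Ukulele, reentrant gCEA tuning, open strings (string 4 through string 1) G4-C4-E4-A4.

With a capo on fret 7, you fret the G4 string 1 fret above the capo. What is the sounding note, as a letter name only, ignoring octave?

D♯

The capo raises the open G4 by 7 semitones to D5; fretting 1 more gives G4 + 7 + 1 = G4 + 8 semitones, landing on D♯.
(Also written E♭.)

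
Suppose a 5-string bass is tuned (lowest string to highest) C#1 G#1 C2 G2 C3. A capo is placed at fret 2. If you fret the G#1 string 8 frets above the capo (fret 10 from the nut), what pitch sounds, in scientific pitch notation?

F#2

The capo raises the open G#1 by 2 semitones to A#1; fretting 8 more gives G#1 + 2 + 8 = G#1 + 10 semitones = F#2.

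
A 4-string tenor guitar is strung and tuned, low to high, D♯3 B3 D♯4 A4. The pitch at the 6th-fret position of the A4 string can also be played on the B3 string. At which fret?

A4 at fret 6 is A4 + 6 semitones = D♯5.
The open B3 string is 10 semitones below the open A4, so the same pitch on the B3 string lies at fret 6 + 10 = 16.

16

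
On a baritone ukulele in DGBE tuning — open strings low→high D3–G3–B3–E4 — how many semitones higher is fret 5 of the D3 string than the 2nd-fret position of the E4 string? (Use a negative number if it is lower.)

D3 at fret 5 → G3 (MIDI 55); E4 at fret 2 → F#4 (MIDI 66).
55 − 66 = -11, so the two pitches are 11 semitones apart.

-11 semitones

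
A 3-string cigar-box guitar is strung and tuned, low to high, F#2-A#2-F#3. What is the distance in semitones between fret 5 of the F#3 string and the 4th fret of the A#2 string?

F#3 at fret 5 → B3 (MIDI 59); A#2 at fret 4 → D3 (MIDI 50).
59 − 50 = 9, so the two pitches are 9 semitones apart, with B3 the higher.

9 semitones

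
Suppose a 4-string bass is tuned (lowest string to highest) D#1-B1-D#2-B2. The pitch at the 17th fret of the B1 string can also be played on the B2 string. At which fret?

B1 at fret 17 is B1 + 17 semitones = E3.
The open B2 string is 12 semitones above the open B1, so the same pitch on the B2 string lies at fret 17 − 12 = 5.

5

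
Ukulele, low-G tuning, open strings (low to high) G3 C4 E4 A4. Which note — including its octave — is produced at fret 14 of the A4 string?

A4 is MIDI 69. Adding 14 gives 83, which is B5.

B5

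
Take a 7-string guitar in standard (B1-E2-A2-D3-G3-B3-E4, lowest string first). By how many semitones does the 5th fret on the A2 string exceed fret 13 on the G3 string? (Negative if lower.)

-18 semitones

A2 at fret 5 → D3 (MIDI 50); G3 at fret 13 → G#4 (MIDI 68).
50 − 68 = -18, so the two pitches are 18 semitones apart.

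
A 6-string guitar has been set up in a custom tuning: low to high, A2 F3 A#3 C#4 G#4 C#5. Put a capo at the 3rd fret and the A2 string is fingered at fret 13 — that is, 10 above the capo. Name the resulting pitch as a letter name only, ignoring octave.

The capo raises the open A2 by 3 semitones to C3; fretting 10 more gives A2 + 3 + 10 = A2 + 13 semitones, landing on A#.
(Also written Bb.)

A#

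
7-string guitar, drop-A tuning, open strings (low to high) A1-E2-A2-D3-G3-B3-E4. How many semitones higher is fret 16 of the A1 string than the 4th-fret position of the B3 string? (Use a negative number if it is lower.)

-14 semitones

A1 at fret 16 → C♯3 (MIDI 49); B3 at fret 4 → D♯4 (MIDI 63).
49 − 63 = -14, so the two pitches are 14 semitones apart.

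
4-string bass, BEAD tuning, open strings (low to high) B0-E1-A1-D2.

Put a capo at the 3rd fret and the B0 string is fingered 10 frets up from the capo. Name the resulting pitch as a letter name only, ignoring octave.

C

The capo raises the open B0 by 3 semitones to D1; fretting 10 more gives B0 + 3 + 10 = B0 + 13 semitones, landing on C.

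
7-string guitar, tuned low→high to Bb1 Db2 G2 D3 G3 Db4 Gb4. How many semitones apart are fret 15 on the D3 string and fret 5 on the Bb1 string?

26 semitones

D3 at fret 15 → F4 (MIDI 65); Bb1 at fret 5 → Eb2 (MIDI 39).
65 − 39 = 26, so the two pitches are 26 semitones apart, with F4 the higher.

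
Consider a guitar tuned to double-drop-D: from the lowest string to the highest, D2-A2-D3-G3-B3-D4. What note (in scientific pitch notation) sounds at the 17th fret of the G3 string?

G3 is MIDI 55. Adding 17 gives 72, which is C5.

C5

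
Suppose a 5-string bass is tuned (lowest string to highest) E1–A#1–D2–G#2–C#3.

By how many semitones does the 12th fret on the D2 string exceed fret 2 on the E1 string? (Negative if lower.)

D2 at fret 12 → D3 (MIDI 50); E1 at fret 2 → F#1 (MIDI 30).
50 − 30 = 20, so the two pitches are 20 semitones apart.

20 semitones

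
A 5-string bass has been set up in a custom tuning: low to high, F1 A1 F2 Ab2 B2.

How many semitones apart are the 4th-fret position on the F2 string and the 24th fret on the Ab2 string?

F2 at fret 4 → A2 (MIDI 45); Ab2 at fret 24 → Ab4 (MIDI 68).
45 − 68 = -23, so the two pitches are 23 semitones apart, with Ab4 the higher.

23 semitones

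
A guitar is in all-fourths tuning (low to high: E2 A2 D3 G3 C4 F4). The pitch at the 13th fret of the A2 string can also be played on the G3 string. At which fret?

3

A2 at fret 13 is A2 + 13 semitones = A#3.
The open G3 string is 10 semitones above the open A2, so the same pitch on the G3 string lies at fret 13 − 10 = 3.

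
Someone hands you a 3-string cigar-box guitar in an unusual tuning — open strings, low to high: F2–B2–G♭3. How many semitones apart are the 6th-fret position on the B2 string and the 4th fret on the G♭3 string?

5 semitones

B2 at fret 6 → F3 (MIDI 53); G♭3 at fret 4 → B♭3 (MIDI 58).
53 − 58 = -5, so the two pitches are 5 semitones apart, with B♭3 the higher.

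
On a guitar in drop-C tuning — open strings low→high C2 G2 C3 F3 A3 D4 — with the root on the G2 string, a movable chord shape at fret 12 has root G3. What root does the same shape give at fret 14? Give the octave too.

Moving from fret 12 to fret 14 shifts the root by 2 semitones.
G3 up 2 semitones is A3.

A3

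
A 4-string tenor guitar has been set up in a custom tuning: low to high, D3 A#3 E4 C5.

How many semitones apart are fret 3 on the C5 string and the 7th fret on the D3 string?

18 semitones

C5 at fret 3 → D#5 (MIDI 75); D3 at fret 7 → A3 (MIDI 57).
75 − 57 = 18, so the two pitches are 18 semitones apart, with D#5 the higher.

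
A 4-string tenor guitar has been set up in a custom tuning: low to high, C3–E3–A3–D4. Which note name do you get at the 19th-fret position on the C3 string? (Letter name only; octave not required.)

C3 is MIDI 48. Adding 19 gives 67; 67 mod 12 = 7, i.e. G.

G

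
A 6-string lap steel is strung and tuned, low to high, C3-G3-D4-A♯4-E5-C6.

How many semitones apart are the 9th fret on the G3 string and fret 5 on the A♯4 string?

G3 at fret 9 → E4 (MIDI 64); A♯4 at fret 5 → D♯5 (MIDI 75).
64 − 75 = -11, so the two pitches are 11 semitones apart, with D♯5 the higher.

11 semitones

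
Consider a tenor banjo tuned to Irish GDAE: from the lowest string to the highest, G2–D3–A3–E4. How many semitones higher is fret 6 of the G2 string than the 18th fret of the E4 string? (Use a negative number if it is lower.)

-33 semitones

G2 at fret 6 → C#3 (MIDI 49); E4 at fret 18 → A#5 (MIDI 82).
49 − 82 = -33, so the two pitches are 33 semitones apart.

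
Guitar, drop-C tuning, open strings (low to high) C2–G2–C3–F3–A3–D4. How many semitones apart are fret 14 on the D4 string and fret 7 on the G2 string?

D4 at fret 14 → E5 (MIDI 76); G2 at fret 7 → D3 (MIDI 50).
76 − 50 = 26, so the two pitches are 26 semitones apart, with E5 the higher.

26 semitones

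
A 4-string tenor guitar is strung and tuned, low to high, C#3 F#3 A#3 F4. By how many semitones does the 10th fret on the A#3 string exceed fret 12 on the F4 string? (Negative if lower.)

A#3 at fret 10 → G#4 (MIDI 68); F4 at fret 12 → F5 (MIDI 77).
68 − 77 = -9, so the two pitches are 9 semitones apart.

-9 semitones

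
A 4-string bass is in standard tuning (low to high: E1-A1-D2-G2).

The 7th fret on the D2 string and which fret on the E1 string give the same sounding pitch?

Fret 7 on D2 is MIDI 38 + 7 = 45 (A2). On the E1 string (open MIDI 28), that pitch is 45 − 28 = fret 17.

17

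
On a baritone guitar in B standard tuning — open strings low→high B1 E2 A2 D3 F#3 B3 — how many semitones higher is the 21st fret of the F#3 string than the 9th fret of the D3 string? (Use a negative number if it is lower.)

16 semitones

F#3 at fret 21 → D#5 (MIDI 75); D3 at fret 9 → B3 (MIDI 59).
75 − 59 = 16, so the two pitches are 16 semitones apart.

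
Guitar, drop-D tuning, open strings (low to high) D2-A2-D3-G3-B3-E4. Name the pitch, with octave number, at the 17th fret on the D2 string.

G3

D2 is MIDI 38. Adding 17 gives 55, which is G3.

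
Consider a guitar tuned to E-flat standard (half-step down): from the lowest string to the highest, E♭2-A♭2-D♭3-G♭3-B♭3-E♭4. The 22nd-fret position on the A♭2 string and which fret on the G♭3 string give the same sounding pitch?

12

Fret 22 on A♭2 is MIDI 44 + 22 = 66 (G♭4). On the G♭3 string (open MIDI 54), that pitch is 66 − 54 = fret 12.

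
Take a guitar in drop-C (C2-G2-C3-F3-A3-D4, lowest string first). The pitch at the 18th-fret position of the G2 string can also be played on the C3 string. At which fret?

G2 at fret 18 is G2 + 18 semitones = C♯4.
The open C3 string is 5 semitones above the open G2, so the same pitch on the C3 string lies at fret 18 − 5 = 13.

13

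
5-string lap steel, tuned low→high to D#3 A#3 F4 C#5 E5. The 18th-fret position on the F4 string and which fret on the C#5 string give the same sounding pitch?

F4 at fret 18 is F4 + 18 semitones = B5.
The open C#5 string is 8 semitones above the open F4, so the same pitch on the C#5 string lies at fret 18 − 8 = 10.

10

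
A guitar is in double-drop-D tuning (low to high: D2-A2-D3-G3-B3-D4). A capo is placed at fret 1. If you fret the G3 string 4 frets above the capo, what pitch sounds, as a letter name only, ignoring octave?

C

The capo raises the open G3 by 1 semitone to G#3; fretting 4 more gives G3 + 1 + 4 = G3 + 5 semitones, landing on C.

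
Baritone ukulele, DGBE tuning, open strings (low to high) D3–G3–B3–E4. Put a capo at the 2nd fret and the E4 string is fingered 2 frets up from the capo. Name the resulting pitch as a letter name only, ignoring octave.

G♯

The capo raises the open E4 by 2 semitones to F♯4; fretting 2 more gives E4 + 2 + 2 = E4 + 4 semitones, landing on G♯.
(Also written A♭.)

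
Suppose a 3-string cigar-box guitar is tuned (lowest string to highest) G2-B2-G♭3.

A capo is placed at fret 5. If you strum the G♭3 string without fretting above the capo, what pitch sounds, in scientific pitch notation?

B3

The capo raises the open G♭3 by 5 semitones to B3; fretting 0 more gives G♭3 + 5 + 0 = G♭3 + 5 semitones = B3.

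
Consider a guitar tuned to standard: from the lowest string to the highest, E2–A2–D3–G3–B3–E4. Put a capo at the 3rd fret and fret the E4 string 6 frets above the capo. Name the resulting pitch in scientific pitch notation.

The capo raises the open E4 by 3 semitones to G4; fretting 6 more gives E4 + 3 + 6 = E4 + 9 semitones = C#5.
(Also written Db.)

C#5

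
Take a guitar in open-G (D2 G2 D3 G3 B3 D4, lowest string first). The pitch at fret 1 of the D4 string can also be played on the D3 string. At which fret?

13

Fret 1 on D4 is MIDI 62 + 1 = 63 (D#4). On the D3 string (open MIDI 50), that pitch is 63 − 50 = fret 13.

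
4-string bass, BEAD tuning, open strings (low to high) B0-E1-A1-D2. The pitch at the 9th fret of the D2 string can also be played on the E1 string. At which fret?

19

Fret 9 on D2 is MIDI 38 + 9 = 47 (B2). On the E1 string (open MIDI 28), that pitch is 47 − 28 = fret 19.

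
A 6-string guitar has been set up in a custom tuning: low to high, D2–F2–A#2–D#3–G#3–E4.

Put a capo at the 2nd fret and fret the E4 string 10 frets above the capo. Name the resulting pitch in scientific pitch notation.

E5

The capo raises the open E4 by 2 semitones to F#4; fretting 10 more gives E4 + 2 + 10 = E4 + 12 semitones = E5.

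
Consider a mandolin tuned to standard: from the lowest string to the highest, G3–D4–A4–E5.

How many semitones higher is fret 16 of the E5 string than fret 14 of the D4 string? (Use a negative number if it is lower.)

E5 at fret 16 → G#6 (MIDI 92); D4 at fret 14 → E5 (MIDI 76).
92 − 76 = 16, so the two pitches are 16 semitones apart.

16 semitones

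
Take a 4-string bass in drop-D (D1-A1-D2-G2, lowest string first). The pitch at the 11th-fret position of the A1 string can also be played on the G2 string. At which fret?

1

Fret 11 on A1 is MIDI 33 + 11 = 44 (G#2). On the G2 string (open MIDI 43), that pitch is 44 − 43 = fret 1.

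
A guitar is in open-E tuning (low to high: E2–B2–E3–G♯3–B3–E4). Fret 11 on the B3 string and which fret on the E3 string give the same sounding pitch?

B3 at fret 11 is B3 + 11 semitones = A♯4.
The open E3 string is 7 semitones below the open B3, so the same pitch on the E3 string lies at fret 11 + 7 = 18.

18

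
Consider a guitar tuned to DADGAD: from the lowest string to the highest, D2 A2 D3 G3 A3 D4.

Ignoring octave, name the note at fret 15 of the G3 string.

Each fret is one semitone, so G3 + 15 = A♯.
(Equivalently spelled B♭.)

A♯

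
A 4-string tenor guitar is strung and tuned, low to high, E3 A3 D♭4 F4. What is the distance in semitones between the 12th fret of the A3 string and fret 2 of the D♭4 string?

A3 at fret 12 → A4 (MIDI 69); D♭4 at fret 2 → E♭4 (MIDI 63).
69 − 63 = 6, so the two pitches are 6 semitones apart, with A4 the higher.

6 semitones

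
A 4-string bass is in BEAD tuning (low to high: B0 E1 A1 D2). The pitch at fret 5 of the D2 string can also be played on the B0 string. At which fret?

Fret 5 on D2 is MIDI 38 + 5 = 43 (G2). On the B0 string (open MIDI 23), that pitch is 43 − 23 = fret 20.

20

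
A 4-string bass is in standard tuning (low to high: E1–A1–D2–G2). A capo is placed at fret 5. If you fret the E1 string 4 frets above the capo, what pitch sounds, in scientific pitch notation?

C#2

The capo raises the open E1 by 5 semitones to A1; fretting 4 more gives E1 + 5 + 4 = E1 + 9 semitones = C#2.
(Also written Db.)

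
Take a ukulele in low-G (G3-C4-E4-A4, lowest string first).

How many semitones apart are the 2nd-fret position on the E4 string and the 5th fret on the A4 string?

E4 at fret 2 → F♯4 (MIDI 66); A4 at fret 5 → D5 (MIDI 74).
66 − 74 = -8, so the two pitches are 8 semitones apart, with D5 the higher.

8 semitones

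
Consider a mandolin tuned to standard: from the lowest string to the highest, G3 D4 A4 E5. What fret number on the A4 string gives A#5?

13

A#5 is 13 semitones above the open A4 (A–A#–B–C–…–G#–A–A#), so it sits at fret 13.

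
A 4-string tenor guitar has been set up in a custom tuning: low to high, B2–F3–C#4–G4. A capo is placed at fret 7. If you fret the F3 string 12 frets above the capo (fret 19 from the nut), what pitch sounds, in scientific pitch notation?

The capo raises the open F3 by 7 semitones to C4; fretting 12 more gives F3 + 7 + 12 = F3 + 19 semitones = C5.

C5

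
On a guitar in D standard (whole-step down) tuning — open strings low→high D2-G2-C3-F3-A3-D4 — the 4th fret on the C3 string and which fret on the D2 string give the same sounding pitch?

C3 at fret 4 is C3 + 4 semitones = E3.
The open D2 string is 10 semitones below the open C3, so the same pitch on the D2 string lies at fret 4 + 10 = 14.

14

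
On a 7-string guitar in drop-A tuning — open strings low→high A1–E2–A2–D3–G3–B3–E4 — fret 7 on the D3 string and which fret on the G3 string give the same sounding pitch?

2

Fret 7 on D3 is MIDI 50 + 7 = 57 (A3). On the G3 string (open MIDI 55), that pitch is 57 − 55 = fret 2.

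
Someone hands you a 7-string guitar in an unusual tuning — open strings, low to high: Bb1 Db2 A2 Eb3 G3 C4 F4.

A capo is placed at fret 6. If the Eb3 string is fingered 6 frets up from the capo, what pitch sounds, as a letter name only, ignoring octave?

Eb

The capo raises the open Eb3 by 6 semitones to A3; fretting 6 more gives Eb3 + 6 + 6 = Eb3 + 12 semitones, landing on Eb.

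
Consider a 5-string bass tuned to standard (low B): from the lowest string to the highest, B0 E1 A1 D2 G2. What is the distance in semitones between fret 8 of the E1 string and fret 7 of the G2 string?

E1 at fret 8 → C2 (MIDI 36); G2 at fret 7 → D3 (MIDI 50).
36 − 50 = -14, so the two pitches are 14 semitones apart, with D3 the higher.

14 semitones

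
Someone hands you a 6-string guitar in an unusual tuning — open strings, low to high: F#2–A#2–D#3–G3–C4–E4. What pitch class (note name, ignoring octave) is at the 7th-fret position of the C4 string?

Each fret is one semitone, so C4 + 7 = G.

G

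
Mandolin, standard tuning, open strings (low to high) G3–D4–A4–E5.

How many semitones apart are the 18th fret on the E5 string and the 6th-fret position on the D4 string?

E5 at fret 18 → A#6 (MIDI 94); D4 at fret 6 → G#4 (MIDI 68).
94 − 68 = 26, so the two pitches are 26 semitones apart, with A#6 the higher.

26 semitones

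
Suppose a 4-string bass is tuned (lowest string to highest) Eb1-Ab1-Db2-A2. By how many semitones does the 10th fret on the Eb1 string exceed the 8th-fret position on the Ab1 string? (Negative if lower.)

-3 semitones

Eb1 at fret 10 → Db2 (MIDI 37); Ab1 at fret 8 → E2 (MIDI 40).
37 − 40 = -3, so the two pitches are 3 semitones apart.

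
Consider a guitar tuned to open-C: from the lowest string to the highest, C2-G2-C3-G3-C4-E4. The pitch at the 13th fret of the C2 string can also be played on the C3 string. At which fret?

C2 at fret 13 is C2 + 13 semitones = C#3.
The open C3 string is 12 semitones above the open C2, so the same pitch on the C3 string lies at fret 13 − 12 = 1.

1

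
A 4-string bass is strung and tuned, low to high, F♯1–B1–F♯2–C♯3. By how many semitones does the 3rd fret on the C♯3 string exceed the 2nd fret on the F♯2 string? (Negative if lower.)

C♯3 at fret 3 → E3 (MIDI 52); F♯2 at fret 2 → G♯2 (MIDI 44).
52 − 44 = 8, so the two pitches are 8 semitones apart.

8 semitones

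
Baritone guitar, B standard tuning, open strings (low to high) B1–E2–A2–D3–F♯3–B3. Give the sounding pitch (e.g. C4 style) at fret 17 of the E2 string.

A3

E2 is MIDI 40. Adding 17 gives 57, which is A3.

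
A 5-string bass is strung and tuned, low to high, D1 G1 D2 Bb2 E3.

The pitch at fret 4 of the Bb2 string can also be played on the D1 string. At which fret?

Fret 4 on Bb2 is MIDI 46 + 4 = 50 (D3). On the D1 string (open MIDI 26), that pitch is 50 − 26 = fret 24.

24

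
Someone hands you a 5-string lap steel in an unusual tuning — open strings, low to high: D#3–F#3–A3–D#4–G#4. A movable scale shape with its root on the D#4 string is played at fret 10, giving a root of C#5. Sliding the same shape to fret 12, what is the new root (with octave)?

D#5

Moving from fret 10 to fret 12 shifts the root by 2 semitones.
C#5 up 2 semitones is D#5.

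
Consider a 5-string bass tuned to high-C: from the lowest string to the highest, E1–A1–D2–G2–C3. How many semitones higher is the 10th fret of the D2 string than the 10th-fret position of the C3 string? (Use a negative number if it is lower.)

D2 at fret 10 → C3 (MIDI 48); C3 at fret 10 → A#3 (MIDI 58).
48 − 58 = -10, so the two pitches are 10 semitones apart.

-10 semitones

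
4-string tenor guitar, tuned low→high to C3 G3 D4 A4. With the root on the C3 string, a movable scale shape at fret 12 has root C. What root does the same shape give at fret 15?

Eb

Moving from fret 12 to fret 15 shifts the root by 3 semitones.
C up 3 semitones is Eb.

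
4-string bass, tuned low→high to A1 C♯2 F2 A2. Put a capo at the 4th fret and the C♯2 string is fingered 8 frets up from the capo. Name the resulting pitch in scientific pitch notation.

The capo raises the open C♯2 by 4 semitones to F2; fretting 8 more gives C♯2 + 4 + 8 = C♯2 + 12 semitones = C♯3.
(Also written D♭.)

C♯3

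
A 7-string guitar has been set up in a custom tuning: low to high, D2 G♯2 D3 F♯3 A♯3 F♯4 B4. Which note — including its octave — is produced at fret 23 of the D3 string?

C♯5

Each fret is one semitone, so D3 + 23 = C♯5.
(Equivalently spelled D♭5.)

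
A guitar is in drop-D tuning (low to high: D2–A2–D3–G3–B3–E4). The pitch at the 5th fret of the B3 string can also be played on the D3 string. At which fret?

Fret 5 on B3 is MIDI 59 + 5 = 64 (E4). On the D3 string (open MIDI 50), that pitch is 64 − 50 = fret 14.

14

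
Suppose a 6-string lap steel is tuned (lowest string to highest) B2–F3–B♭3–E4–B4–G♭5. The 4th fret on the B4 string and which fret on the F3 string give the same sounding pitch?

Fret 4 on B4 is MIDI 71 + 4 = 75 (E♭5). On the F3 string (open MIDI 53), that pitch is 75 − 53 = fret 22.

22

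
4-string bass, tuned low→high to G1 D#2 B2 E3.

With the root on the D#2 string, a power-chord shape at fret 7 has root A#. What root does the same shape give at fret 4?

Moving from fret 7 to fret 4 shifts the root by -3 semitones.
A# down 3 semitones is G.

G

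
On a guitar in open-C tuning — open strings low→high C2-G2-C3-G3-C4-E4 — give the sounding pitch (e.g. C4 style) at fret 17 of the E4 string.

E4 is MIDI 64. Adding 17 gives 81, which is A5.

A5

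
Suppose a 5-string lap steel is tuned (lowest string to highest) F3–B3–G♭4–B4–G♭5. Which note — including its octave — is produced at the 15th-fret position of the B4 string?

D6

Each fret is one semitone, so B4 + 15 = D6.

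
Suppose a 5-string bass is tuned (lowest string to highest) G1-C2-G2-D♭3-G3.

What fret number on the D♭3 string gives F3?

4

F3 is 4 semitones above the open D♭3 (Db–D–Eb–E–F), so it sits at fret 4.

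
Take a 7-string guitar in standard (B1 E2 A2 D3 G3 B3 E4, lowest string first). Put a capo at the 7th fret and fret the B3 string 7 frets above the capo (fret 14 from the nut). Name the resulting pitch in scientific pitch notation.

The capo raises the open B3 by 7 semitones to F#4; fretting 7 more gives B3 + 7 + 7 = B3 + 14 semitones = C#5.

C#5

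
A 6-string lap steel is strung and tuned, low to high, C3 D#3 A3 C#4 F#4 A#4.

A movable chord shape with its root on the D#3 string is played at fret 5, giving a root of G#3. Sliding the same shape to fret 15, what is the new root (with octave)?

Moving from fret 5 to fret 15 shifts the root by 10 semitones.
G#3 up 10 semitones is F#4.

F#4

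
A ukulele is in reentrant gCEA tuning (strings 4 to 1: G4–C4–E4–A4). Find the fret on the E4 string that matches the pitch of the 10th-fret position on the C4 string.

6

Fret 10 on C4 is MIDI 60 + 10 = 70 (A#4). On the E4 string (open MIDI 64), that pitch is 70 − 64 = fret 6.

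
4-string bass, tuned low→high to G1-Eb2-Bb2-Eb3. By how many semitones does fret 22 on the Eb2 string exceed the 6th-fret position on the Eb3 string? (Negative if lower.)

Eb2 at fret 22 → Db4 (MIDI 61); Eb3 at fret 6 → A3 (MIDI 57).
61 − 57 = 4, so the two pitches are 4 semitones apart.

4 semitones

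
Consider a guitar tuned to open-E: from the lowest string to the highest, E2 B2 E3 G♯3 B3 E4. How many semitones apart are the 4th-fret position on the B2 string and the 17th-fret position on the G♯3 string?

B2 at fret 4 → D♯3 (MIDI 51); G♯3 at fret 17 → C♯5 (MIDI 73).
51 − 73 = -22, so the two pitches are 22 semitones apart, with C♯5 the higher.

22 semitones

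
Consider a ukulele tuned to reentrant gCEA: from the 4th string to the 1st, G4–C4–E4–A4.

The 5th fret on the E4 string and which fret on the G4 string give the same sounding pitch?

E4 at fret 5 is E4 + 5 semitones = A4.
The open G4 string is 3 semitones above the open E4, so the same pitch on the G4 string lies at fret 5 − 3 = 2.

2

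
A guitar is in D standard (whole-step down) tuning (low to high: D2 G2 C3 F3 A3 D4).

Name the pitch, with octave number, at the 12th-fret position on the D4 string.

Each fret is one semitone, so D4 + 12 = D5.

D5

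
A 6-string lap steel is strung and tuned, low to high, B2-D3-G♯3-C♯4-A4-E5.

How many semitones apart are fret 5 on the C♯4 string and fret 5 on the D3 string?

11 semitones

C♯4 at fret 5 → F♯4 (MIDI 66); D3 at fret 5 → G3 (MIDI 55).
66 − 55 = 11, so the two pitches are 11 semitones apart, with F♯4 the higher.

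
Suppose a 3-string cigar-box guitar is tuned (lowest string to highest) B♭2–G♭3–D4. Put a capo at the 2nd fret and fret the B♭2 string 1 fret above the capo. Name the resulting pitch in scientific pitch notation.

The capo raises the open B♭2 by 2 semitones to C3; fretting 1 more gives B♭2 + 2 + 1 = B♭2 + 3 semitones = D♭3.

D♭3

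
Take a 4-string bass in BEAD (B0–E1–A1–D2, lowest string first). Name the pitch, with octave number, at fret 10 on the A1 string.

G2

The open A1 string plus 10 semitones: A–A#–B–C–…–F–F#–G.
The walk passes from B into C once, so the octave number goes from 1 to 2.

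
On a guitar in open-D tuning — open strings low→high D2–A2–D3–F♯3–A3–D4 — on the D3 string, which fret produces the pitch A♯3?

A♯3 is 8 semitones above the open D3 (D–D#–E–F–F#–G–G#–A–A#), so it sits at fret 8.

8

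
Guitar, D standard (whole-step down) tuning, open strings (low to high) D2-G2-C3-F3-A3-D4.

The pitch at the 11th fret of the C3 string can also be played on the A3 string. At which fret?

C3 at fret 11 is C3 + 11 semitones = B3.
The open A3 string is 9 semitones above the open C3, so the same pitch on the A3 string lies at fret 11 − 9 = 2.

2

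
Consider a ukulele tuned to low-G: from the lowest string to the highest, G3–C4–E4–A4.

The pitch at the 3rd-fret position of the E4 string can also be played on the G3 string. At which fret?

12

E4 at fret 3 is E4 + 3 semitones = G4.
The open G3 string is 9 semitones below the open E4, so the same pitch on the G3 string lies at fret 3 + 9 = 12.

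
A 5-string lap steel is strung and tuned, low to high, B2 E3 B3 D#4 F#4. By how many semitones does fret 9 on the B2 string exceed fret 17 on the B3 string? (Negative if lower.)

B2 at fret 9 → G#3 (MIDI 56); B3 at fret 17 → E5 (MIDI 76).
56 − 76 = -20, so the two pitches are 20 semitones apart.

-20 semitones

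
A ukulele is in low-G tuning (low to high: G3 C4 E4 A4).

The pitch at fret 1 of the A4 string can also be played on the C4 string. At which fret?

10

Fret 1 on A4 is MIDI 69 + 1 = 70 (A#4). On the C4 string (open MIDI 60), that pitch is 70 − 60 = fret 10.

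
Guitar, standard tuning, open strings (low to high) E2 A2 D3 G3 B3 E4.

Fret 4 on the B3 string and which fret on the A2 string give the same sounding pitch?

18

B3 at fret 4 is B3 + 4 semitones = D#4.
The open A2 string is 14 semitones below the open B3, so the same pitch on the A2 string lies at fret 4 + 14 = 18.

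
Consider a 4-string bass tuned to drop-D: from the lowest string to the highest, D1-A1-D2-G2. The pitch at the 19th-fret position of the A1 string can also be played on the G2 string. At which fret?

A1 at fret 19 is A1 + 19 semitones = E3.
The open G2 string is 10 semitones above the open A1, so the same pitch on the G2 string lies at fret 19 − 10 = 9.

9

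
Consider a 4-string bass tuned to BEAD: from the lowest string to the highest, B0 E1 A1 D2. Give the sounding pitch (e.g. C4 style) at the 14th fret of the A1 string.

B2

Each fret is one semitone, so A1 + 14 = B2.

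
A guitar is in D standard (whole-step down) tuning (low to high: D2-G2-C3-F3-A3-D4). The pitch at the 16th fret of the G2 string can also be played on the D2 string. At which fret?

21

G2 at fret 16 is G2 + 16 semitones = B3.
The open D2 string is 5 semitones below the open G2, so the same pitch on the D2 string lies at fret 16 + 5 = 21.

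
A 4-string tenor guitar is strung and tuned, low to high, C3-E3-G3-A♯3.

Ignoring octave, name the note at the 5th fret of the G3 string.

C

The open G3 string plus 5 semitones: G–G#–A–A#–B–C.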